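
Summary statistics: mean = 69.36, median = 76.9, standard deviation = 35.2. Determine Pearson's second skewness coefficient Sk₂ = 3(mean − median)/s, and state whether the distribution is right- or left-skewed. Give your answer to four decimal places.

Sk₂ = 3(69.36 − 76.9) / 35.2 = 3 × -7.5400 / 35.2
    = -22.6200 / 35.2 ≈ -0.6426
Sk₂ < 0 ⇒ mean < median ⇒ left-skewed (negative skew).

-0.6426, left-skewed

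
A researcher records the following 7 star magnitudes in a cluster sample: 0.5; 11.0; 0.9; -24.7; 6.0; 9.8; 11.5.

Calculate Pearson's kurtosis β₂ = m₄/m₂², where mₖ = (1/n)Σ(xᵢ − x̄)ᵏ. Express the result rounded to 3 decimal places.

4.040

x̄ = 2.1429
Σ(xᵢ − x̄)² = 964.2971 ⇒ m₂ = 137.75673
Σ(xᵢ − x̄)⁴ = 536665.4425 ⇒ m₄ = 76666.49178
m₂² = 18976.91795
β₂ = m₄/m₂² = 76666.49178 / 18976.91795 ≈ 4.040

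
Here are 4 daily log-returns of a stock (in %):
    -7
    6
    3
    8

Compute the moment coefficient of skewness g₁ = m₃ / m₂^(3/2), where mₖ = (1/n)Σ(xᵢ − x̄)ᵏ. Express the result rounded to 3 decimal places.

-0.845

x̄ = (-7 + 6 + 3 + 8) / 4 = 2.5000
deviations (xᵢ − x̄): -9.5000, 3.5000, 0.5000, 5.5000
Σ(xᵢ − x̄)² = 133.0000 ⇒ m₂ = 133.0000/4 = 33.25000
Σ(xᵢ − x̄)³ = -648.0000 ⇒ m₃ = -648.0000/4 = -162.00000
m₂^(3/2) = 33.25000^(1.5) = 191.72885
g₁ = m₃ / m₂^(3/2) = -162.00000 / 191.72885 ≈ -0.845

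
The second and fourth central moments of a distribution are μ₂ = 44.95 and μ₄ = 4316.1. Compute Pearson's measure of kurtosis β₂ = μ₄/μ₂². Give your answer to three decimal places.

μ₂² = 44.95² = 2020.50250
μ₄/μ₂² = 4316.1 / 2020.50250 = 2.13615
β₂ ≈ 2.136

2.136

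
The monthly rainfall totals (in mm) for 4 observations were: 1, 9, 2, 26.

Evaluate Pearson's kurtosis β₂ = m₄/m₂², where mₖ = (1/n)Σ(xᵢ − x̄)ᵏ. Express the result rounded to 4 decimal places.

x̄ = 9.5000
Σ(xᵢ − x̄)² = 401.0000 ⇒ m₂ = 100.25000
Σ(xᵢ − x̄)⁴ = 82504.2500 ⇒ m₄ = 20626.06250
m₂² = 10050.06250
β₂ = m₄/m₂² = 20626.06250 / 10050.06250 ≈ 2.0523

2.0523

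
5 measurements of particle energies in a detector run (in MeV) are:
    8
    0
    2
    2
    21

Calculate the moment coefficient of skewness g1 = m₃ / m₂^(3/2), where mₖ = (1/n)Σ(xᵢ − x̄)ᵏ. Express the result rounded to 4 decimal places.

1.1051

x̄ = (8 + 0 + 2 + 2 + 21) / 5 = 6.6000
deviations (xᵢ − x̄): 1.4000, -6.6000, -4.6000, -4.6000, 14.4000
Σ(xᵢ − x̄)² = 295.2000 ⇒ m₂ = 295.2000/5 = 59.04000
Σ(xᵢ − x̄)³ = 2506.5600 ⇒ m₃ = 2506.5600/5 = 501.31200
m₂^(3/2) = 59.04000^(1.5) = 453.64855
g1 = m₃ / m₂^(3/2) = 501.31200 / 453.64855 ≈ 1.1051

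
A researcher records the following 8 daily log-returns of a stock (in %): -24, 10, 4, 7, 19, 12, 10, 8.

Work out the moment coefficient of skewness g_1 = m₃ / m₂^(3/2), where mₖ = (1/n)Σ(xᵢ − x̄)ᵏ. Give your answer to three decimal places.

-1.722

x̄ = (-24 + 10 + 4 + 7 + 19 + 12 + 10 + 8) / 8 = 5.7500
deviations (xᵢ − x̄): -29.7500, 4.2500, -1.7500, 1.2500, 13.2500, 6.2500, 4.2500, 2.2500
Σ(xᵢ − x̄)² = 1145.5000 ⇒ m₂ = 1145.5000/8 = 143.18750
Σ(xᵢ − x̄)³ = -23598.7500 ⇒ m₃ = -23598.7500/8 = -2949.84375
m₂^(3/2) = 143.18750^(1.5) = 1713.39565
g_1 = m₃ / m₂^(3/2) = -2949.84375 / 1713.39565 ≈ -1.722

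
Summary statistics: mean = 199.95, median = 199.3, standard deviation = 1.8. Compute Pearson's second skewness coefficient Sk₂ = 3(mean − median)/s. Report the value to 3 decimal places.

Sk₂ = 3(199.95 − 199.3) / 1.8 = 3 × 0.6500 / 1.8
    = 1.9500 / 1.8 ≈ 1.083

1.083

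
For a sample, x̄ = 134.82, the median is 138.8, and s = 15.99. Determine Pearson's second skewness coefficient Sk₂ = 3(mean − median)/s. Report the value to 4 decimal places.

Sk₂ = 3(134.82 − 138.8) / 15.99 = 3 × -3.9800 / 15.99
    = -11.9400 / 15.99 ≈ -0.7467

-0.7467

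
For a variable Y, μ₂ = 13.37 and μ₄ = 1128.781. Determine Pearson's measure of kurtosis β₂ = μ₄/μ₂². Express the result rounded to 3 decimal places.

6.315

μ₂² = 13.37² = 178.75690
μ₄/μ₂² = 1128.781 / 178.75690 = 6.31461
β₂ ≈ 6.315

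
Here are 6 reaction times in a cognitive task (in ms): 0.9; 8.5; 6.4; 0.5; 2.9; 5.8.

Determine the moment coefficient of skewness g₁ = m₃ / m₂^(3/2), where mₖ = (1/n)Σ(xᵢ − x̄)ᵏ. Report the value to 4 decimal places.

x̄ = (0.9 + 8.5 + 6.4 + 0.5 + 2.9 + 5.8) / 6 = 4.1667
deviations (xᵢ − x̄): -3.2667, 4.3333, 2.2333, -3.6667, -1.2667, 1.6333
Σ(xᵢ − x̄)² = 52.1533 ⇒ m₂ = 52.1533/6 = 8.69222
Σ(xᵢ − x̄)³ = 10.6796 ⇒ m₃ = 10.6796/6 = 1.77993
m₂^(3/2) = 8.69222^(1.5) = 25.62691
g₁ = m₃ / m₂^(3/2) = 1.77993 / 25.62691 ≈ 0.0695

0.0695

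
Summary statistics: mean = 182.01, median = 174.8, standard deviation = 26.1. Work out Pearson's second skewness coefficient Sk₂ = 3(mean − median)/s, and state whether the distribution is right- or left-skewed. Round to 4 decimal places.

Sk₂ = 3(182.01 − 174.8) / 26.1 = 3 × 7.2100 / 26.1
    = 21.6300 / 26.1 ≈ 0.8287
Sk₂ > 0 ⇒ mean > median ⇒ right-skewed (positive skew).

0.8287, right-skewed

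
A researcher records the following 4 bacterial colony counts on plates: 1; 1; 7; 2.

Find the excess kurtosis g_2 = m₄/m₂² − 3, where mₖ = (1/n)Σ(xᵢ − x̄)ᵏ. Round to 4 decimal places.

x̄ = 2.7500
Σ(xᵢ − x̄)² = 24.7500 ⇒ m₂ = 6.18750
Σ(xᵢ − x̄)⁴ = 345.3281 ⇒ m₄ = 86.33203
m₂² = 38.28516
g_2 = m₄/m₂² − 3 = 2.25497 − 3 ≈ -0.7450

-0.7450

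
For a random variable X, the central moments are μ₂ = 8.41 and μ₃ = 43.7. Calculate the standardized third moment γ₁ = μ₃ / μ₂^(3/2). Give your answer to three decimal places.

σ = √μ₂ = √8.41 = 2.90000
σ³ = μ₂^(3/2) = 24.38900
γ₁ = μ₃/σ³ = 43.7 / 24.38900 ≈ 1.792

1.792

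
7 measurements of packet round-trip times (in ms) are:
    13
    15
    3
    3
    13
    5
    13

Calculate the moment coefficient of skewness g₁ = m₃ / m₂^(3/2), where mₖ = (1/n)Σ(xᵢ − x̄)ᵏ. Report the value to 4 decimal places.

x̄ = (13 + 15 + 3 + 3 + 13 + 5 + 13) / 7 = 9.2857
deviations (xᵢ − x̄): 3.7143, 5.7143, -6.2857, -6.2857, 3.7143, -4.2857, 3.7143
Σ(xᵢ − x̄)² = 171.4286 ⇒ m₂ = 171.4286/7 = 24.48980
Σ(xᵢ − x̄)³ = -235.1020 ⇒ m₃ = -235.1020/7 = -33.58601
m₂^(3/2) = 24.48980^(1.5) = 121.19306
g₁ = m₃ / m₂^(3/2) = -33.58601 / 121.19306 ≈ -0.2771

-0.2771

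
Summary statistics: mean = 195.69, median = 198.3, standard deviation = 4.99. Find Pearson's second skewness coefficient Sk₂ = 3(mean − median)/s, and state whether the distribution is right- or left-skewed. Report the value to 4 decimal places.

-1.5691, left-skewed

Sk₂ = 3(195.69 − 198.3) / 4.99 = 3 × -2.6100 / 4.99
    = -7.8300 / 4.99 ≈ -1.5691
Sk₂ < 0 ⇒ mean < median ⇒ left-skewed (negative skew).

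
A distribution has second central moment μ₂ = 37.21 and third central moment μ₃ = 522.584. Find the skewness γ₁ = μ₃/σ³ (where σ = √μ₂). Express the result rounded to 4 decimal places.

σ = √μ₂ = √37.21 = 6.10000
σ³ = μ₂^(3/2) = 226.98100
γ₁ = μ₃/σ³ = 522.584 / 226.98100 ≈ 2.3023

2.3023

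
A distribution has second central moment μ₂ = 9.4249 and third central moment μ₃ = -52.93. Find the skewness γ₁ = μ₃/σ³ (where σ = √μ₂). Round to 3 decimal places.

-1.829

σ = √μ₂ = √9.4249 = 3.07000
σ³ = μ₂^(3/2) = 28.93444
γ₁ = μ₃/σ³ = -52.93 / 28.93444 ≈ -1.829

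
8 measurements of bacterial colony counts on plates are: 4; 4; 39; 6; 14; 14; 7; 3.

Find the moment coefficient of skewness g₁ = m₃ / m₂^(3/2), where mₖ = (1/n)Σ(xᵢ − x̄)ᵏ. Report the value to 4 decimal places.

1.7331

x̄ = (4 + 4 + 39 + 6 + 14 + 14 + 7 + 3) / 8 = 11.3750
deviations (xᵢ − x̄): -7.3750, -7.3750, 27.6250, -5.3750, 2.6250, 2.6250, -4.3750, -8.3750
Σ(xᵢ − x̄)² = 1003.8750 ⇒ m₂ = 1003.8750/8 = 125.48438
Σ(xᵢ − x̄)³ = 19489.2188 ⇒ m₃ = 19489.2188/8 = 2436.15234
m₂^(3/2) = 125.48438^(1.5) = 1405.67357
g₁ = m₃ / m₂^(3/2) = 2436.15234 / 1405.67357 ≈ 1.7331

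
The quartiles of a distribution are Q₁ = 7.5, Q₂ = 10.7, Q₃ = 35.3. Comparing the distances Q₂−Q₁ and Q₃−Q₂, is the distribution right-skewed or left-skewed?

Q₂ − Q₁ = 3.2;  Q₃ − Q₂ = 24.6
Q₃ − Q₂ > Q₂ − Q₁ ⇒ the upper half is more spread out ⇒ right-skewed.

right-skewed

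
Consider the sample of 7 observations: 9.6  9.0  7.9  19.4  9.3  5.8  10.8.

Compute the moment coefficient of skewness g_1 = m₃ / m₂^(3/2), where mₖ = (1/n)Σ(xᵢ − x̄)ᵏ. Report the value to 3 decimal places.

1.468

x̄ = (9.6 + 9.0 + 7.9 + 19.4 + 9.3 + 5.8 + 10.8) / 7 = 10.2571
deviations (xᵢ − x̄): -0.6571, -1.2571, -2.3571, 9.1429, -0.9571, -4.4571, 0.5429
Σ(xᵢ − x̄)² = 112.2371 ⇒ m₂ = 112.2371/7 = 16.03388
Σ(xᵢ − x̄)³ = 659.6380 ⇒ m₃ = 659.6380/7 = 94.23401
m₂^(3/2) = 16.03388^(1.5) = 64.20337
g_1 = m₃ / m₂^(3/2) = 94.23401 / 64.20337 ≈ 1.468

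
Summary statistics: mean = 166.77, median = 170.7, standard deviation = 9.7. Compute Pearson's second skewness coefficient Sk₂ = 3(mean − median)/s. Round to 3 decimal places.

-1.215

Sk₂ = 3(166.77 − 170.7) / 9.7 = 3 × -3.9300 / 9.7
    = -11.7900 / 9.7 ≈ -1.215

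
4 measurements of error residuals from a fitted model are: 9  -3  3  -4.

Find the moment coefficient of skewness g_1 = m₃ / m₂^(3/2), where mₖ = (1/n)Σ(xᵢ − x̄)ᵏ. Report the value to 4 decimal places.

x̄ = (9 - 3 + 3 - 4) / 4 = 1.2500
deviations (xᵢ − x̄): 7.7500, -4.2500, 1.7500, -5.2500
Σ(xᵢ − x̄)² = 108.7500 ⇒ m₂ = 108.7500/4 = 27.18750
Σ(xᵢ − x̄)³ = 249.3750 ⇒ m₃ = 249.3750/4 = 62.34375
m₂^(3/2) = 27.18750^(1.5) = 141.76007
g_1 = m₃ / m₂^(3/2) = 62.34375 / 141.76007 ≈ 0.4398

0.4398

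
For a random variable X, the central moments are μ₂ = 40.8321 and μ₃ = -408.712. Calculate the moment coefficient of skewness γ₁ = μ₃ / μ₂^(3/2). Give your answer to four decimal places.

σ = √μ₂ = √40.8321 = 6.39000
σ³ = μ₂^(3/2) = 260.91712
γ₁ = μ₃/σ³ = -408.712 / 260.91712 ≈ -1.5664

-1.5664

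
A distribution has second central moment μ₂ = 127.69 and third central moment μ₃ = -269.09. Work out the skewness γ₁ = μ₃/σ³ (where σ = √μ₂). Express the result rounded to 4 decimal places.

-0.1865

σ = √μ₂ = √127.69 = 11.30000
σ³ = μ₂^(3/2) = 1442.89700
γ₁ = μ₃/σ³ = -269.09 / 1442.89700 ≈ -0.1865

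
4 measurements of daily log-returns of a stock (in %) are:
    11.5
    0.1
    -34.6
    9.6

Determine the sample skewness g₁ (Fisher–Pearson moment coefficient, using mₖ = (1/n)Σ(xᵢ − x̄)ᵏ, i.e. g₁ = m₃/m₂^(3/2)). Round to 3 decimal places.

-0.980

x̄ = (11.5 + 0.1 - 34.6 + 9.6) / 4 = -3.3500
deviations (xᵢ − x̄): 14.8500, 3.4500, -31.2500, 12.9500
Σ(xᵢ − x̄)² = 1376.6900 ⇒ m₂ = 1376.6900/4 = 344.17250
Σ(xᵢ − x̄)³ = -25030.0080 ⇒ m₃ = -25030.0080/4 = -6257.50200
m₂^(3/2) = 344.17250^(1.5) = 6385.04922
g₁ = m₃ / m₂^(3/2) = -6257.50200 / 6385.04922 ≈ -0.980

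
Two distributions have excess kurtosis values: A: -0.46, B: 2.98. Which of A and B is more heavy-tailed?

Higher excess kurtosis ⇒ heavier tails relative to the normal distribution.
-0.46 vs 2.98: the larger is 2.98, so B has heavier tails. (B is leptokurtic — heavier-than-normal tails; the other is platykurtic.)

B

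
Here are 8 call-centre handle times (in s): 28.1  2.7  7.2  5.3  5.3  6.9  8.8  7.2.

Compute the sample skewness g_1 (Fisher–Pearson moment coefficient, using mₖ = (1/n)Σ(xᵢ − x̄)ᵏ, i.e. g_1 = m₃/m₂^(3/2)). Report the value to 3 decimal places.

x̄ = (28.1 + 2.7 + 7.2 + 5.3 + 5.3 + 6.9 + 8.8 + 7.2) / 8 = 8.9375
deviations (xᵢ − x̄): 19.1625, -6.2375, -1.7375, -3.6375, -3.6375, -2.0375, -0.1375, -1.7375
Σ(xᵢ − x̄)² = 442.7788 ⇒ m₂ = 442.7788/8 = 55.34734
Σ(xᵢ − x̄)³ = 6678.6080 ⇒ m₃ = 6678.6080/8 = 834.82600
m₂^(3/2) = 55.34734^(1.5) = 411.76097
g_1 = m₃ / m₂^(3/2) = 834.82600 / 411.76097 ≈ 2.027

2.027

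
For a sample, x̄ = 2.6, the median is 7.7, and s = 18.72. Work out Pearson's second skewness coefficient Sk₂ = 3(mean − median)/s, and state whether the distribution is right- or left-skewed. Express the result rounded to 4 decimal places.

-0.8173, left-skewed

Sk₂ = 3(2.6 − 7.7) / 18.72 = 3 × -5.1000 / 18.72
    = -15.3000 / 18.72 ≈ -0.8173
Sk₂ < 0 ⇒ mean < median ⇒ left-skewed (negative skew).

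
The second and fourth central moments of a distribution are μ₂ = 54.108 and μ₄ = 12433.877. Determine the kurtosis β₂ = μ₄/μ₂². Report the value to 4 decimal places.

μ₂² = 54.108² = 2927.67566
μ₄/μ₂² = 12433.877 / 2927.67566 = 4.24701
β₂ ≈ 4.2470

4.2470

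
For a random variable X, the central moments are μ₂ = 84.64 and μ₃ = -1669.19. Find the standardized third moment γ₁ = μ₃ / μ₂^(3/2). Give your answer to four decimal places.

σ = √μ₂ = √84.64 = 9.20000
σ³ = μ₂^(3/2) = 778.68800
γ₁ = μ₃/σ³ = -1669.19 / 778.68800 ≈ -2.1436

-2.1436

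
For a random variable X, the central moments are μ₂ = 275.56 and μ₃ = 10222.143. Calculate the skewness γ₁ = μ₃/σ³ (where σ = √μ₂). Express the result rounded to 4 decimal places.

2.2347

σ = √μ₂ = √275.56 = 16.60000
σ³ = μ₂^(3/2) = 4574.29600
γ₁ = μ₃/σ³ = 10222.143 / 4574.29600 ≈ 2.2347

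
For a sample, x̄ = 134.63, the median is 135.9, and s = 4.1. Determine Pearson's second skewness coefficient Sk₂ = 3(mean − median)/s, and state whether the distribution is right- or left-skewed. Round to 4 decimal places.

-0.9293, left-skewed

Sk₂ = 3(134.63 − 135.9) / 4.1 = 3 × -1.2700 / 4.1
    = -3.8100 / 4.1 ≈ -0.9293
Sk₂ < 0 ⇒ mean < median ⇒ left-skewed (negative skew).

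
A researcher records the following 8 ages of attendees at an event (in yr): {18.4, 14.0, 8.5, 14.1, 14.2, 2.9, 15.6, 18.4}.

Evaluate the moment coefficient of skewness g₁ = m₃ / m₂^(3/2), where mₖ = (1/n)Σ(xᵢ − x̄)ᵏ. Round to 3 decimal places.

x̄ = (18.4 + 14.0 + 8.5 + 14.1 + 14.2 + 2.9 + 15.6 + 18.4) / 8 = 13.2625
deviations (xᵢ − x̄): 5.1375, 0.7375, -4.7625, 0.8375, 0.9375, -10.3625, 2.3375, 5.1375
Σ(xᵢ − x̄)² = 190.4387 ⇒ m₂ = 190.4387/8 = 23.80484
Σ(xᵢ − x̄)³ = -934.9782 ⇒ m₃ = -934.9782/8 = -116.87228
m₂^(3/2) = 23.80484^(1.5) = 116.14433
g₁ = m₃ / m₂^(3/2) = -116.87228 / 116.14433 ≈ -1.006

-1.006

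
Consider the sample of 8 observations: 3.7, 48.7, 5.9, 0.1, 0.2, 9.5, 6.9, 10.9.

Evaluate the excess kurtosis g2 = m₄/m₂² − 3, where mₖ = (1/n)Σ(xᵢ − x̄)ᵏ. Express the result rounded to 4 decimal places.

x̄ = 10.7375
Σ(xᵢ − x̄)² = 1754.5588 ⇒ m₂ = 219.31984
Σ(xᵢ − x̄)⁴ = 2105271.0904 ⇒ m₄ = 263158.88630
m₂² = 48101.19386
g2 = m₄/m₂² − 3 = 5.47094 − 3 ≈ 2.4709

2.4709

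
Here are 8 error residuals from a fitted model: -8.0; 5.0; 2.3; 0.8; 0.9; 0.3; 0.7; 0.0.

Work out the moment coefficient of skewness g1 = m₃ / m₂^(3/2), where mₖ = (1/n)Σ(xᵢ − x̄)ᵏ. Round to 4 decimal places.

-1.3425

x̄ = (-8.0 + 5.0 + 2.3 + 0.8 + 0.9 + 0.3 + 0.7 + 0.0) / 8 = 0.2500
deviations (xᵢ − x̄): -8.2500, 4.7500, 2.0500, 0.5500, 0.6500, 0.0500, 0.4500, -0.2500
Σ(xᵢ − x̄)² = 95.8200 ⇒ m₂ = 95.8200/8 = 11.97750
Σ(xᵢ − x̄)³ = -445.2120 ⇒ m₃ = -445.2120/8 = -55.65150
m₂^(3/2) = 11.97750^(1.5) = 41.45236
g1 = m₃ / m₂^(3/2) = -55.65150 / 41.45236 ≈ -1.3425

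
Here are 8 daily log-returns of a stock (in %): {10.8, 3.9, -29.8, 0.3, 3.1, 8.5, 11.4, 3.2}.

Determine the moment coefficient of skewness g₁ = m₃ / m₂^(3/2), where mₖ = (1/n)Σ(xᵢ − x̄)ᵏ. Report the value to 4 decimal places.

-1.8618

x̄ = (10.8 + 3.9 - 29.8 + 0.3 + 3.1 + 8.5 + 11.4 + 3.2) / 8 = 1.4250
deviations (xᵢ − x̄): 9.3750, 2.4750, -31.2250, -1.1250, 1.6750, 7.0750, 9.9750, 1.7750
Σ(xᵢ − x̄)² = 1225.7950 ⇒ m₂ = 1225.7950/8 = 153.22438
Σ(xᵢ − x̄)³ = -28249.7288 ⇒ m₃ = -28249.7288/8 = -3531.21609
m₂^(3/2) = 153.22438^(1.5) = 1896.67006
g₁ = m₃ / m₂^(3/2) = -3531.21609 / 1896.67006 ≈ -1.8618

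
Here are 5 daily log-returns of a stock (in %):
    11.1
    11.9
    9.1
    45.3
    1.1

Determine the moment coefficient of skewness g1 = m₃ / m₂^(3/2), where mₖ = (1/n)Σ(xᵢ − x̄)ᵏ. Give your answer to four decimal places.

x̄ = (11.1 + 11.9 + 9.1 + 45.3 + 1.1) / 5 = 15.7000
deviations (xᵢ − x̄): -4.6000, -3.8000, -6.6000, 29.6000, -14.6000
Σ(xᵢ − x̄)² = 1168.4800 ⇒ m₂ = 1168.4800/5 = 233.69600
Σ(xᵢ − x̄)³ = 22382.4960 ⇒ m₃ = 22382.4960/5 = 4476.49920
m₂^(3/2) = 233.69600^(1.5) = 3572.53851
g1 = m₃ / m₂^(3/2) = 4476.49920 / 3572.53851 ≈ 1.2530

1.2530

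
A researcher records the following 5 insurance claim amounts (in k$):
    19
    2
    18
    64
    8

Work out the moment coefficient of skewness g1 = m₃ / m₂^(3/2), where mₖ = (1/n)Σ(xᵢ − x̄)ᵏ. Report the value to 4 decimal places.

x̄ = (19 + 2 + 18 + 64 + 8) / 5 = 22.2000
deviations (xᵢ − x̄): -3.2000, -20.2000, -4.2000, 41.8000, -14.2000
Σ(xᵢ − x̄)² = 2384.8000 ⇒ m₂ = 2384.8000/5 = 476.96000
Σ(xᵢ − x̄)³ = 61822.0800 ⇒ m₃ = 61822.0800/5 = 12364.41600
m₂^(3/2) = 476.96000^(1.5) = 10416.52686
g1 = m₃ / m₂^(3/2) = 12364.41600 / 10416.52686 ≈ 1.1870

1.1870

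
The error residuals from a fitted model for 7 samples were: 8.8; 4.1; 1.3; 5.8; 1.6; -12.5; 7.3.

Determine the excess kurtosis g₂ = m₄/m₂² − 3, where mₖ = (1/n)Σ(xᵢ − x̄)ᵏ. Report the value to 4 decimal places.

x̄ = 2.3429
Σ(xᵢ − x̄)² = 303.2571 ⇒ m₂ = 43.32245
Σ(xᵢ − x̄)⁴ = 51032.8355 ⇒ m₄ = 7290.40507
m₂² = 1876.83459
g₂ = m₄/m₂² − 3 = 3.88442 − 3 ≈ 0.8844

0.8844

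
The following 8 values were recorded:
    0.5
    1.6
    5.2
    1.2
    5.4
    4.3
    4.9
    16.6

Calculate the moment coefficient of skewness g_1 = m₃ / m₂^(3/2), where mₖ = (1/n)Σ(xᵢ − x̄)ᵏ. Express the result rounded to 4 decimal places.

x̄ = (0.5 + 1.6 + 5.2 + 1.2 + 5.4 + 4.3 + 4.9 + 16.6) / 8 = 4.9625
deviations (xᵢ − x̄): -4.4625, -3.3625, 0.2375, -3.7625, 0.4375, -0.6625, -0.0625, 11.6375
Σ(xᵢ − x̄)² = 181.4988 ⇒ m₂ = 181.4988/8 = 22.68734
Σ(xᵢ − x̄)³ = 1395.7420 ⇒ m₃ = 1395.7420/8 = 174.46775
m₂^(3/2) = 22.68734^(1.5) = 108.06262
g_1 = m₃ / m₂^(3/2) = 174.46775 / 108.06262 ≈ 1.6145

1.6145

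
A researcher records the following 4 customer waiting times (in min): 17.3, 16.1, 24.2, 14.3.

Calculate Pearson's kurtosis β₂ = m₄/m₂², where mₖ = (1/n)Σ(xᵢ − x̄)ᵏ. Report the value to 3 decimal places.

2.147

x̄ = 17.9750
Σ(xᵢ − x̄)² = 56.2275 ⇒ m₂ = 14.05687
Σ(xᵢ − x̄)⁴ = 1696.5801 ⇒ m₄ = 424.14501
m₂² = 197.59573
β₂ = m₄/m₂² = 424.14501 / 197.59573 ≈ 2.147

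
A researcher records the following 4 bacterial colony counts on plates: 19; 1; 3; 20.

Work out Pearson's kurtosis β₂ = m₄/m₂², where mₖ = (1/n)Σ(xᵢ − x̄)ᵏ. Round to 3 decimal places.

1.032

x̄ = 10.7500
Σ(xᵢ − x̄)² = 308.7500 ⇒ m₂ = 77.18750
Σ(xᵢ − x̄)⁴ = 24597.8281 ⇒ m₄ = 6149.45703
m₂² = 5957.91016
β₂ = m₄/m₂² = 6149.45703 / 5957.91016 ≈ 1.032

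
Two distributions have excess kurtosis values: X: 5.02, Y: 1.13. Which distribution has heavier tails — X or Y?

Higher excess kurtosis ⇒ heavier tails relative to the normal distribution.
5.02 vs 1.13: the larger is 5.02, so X has heavier tails.

X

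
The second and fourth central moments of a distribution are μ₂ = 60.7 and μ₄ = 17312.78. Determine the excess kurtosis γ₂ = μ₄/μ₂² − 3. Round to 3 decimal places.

1.699

μ₂² = 60.7² = 3684.49000
μ₄/μ₂² = 17312.78 / 3684.49000 = 4.69883
γ₂ = 4.69883 − 3 ≈ 1.699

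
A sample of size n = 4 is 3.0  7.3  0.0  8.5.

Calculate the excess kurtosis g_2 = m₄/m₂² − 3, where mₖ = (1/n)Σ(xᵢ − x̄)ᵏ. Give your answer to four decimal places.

-1.5923

x̄ = 4.7000
Σ(xᵢ − x̄)² = 46.1800 ⇒ m₂ = 11.54500
Σ(xᵢ − x̄)⁴ = 750.5314 ⇒ m₄ = 187.63285
m₂² = 133.28703
g_2 = m₄/m₂² − 3 = 1.40774 − 3 ≈ -1.5923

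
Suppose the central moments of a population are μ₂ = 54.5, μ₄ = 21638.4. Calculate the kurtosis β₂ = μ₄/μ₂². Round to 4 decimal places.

7.2850

μ₂² = 54.5² = 2970.25000
μ₄/μ₂² = 21638.4 / 2970.25000 = 7.28504
β₂ ≈ 7.2850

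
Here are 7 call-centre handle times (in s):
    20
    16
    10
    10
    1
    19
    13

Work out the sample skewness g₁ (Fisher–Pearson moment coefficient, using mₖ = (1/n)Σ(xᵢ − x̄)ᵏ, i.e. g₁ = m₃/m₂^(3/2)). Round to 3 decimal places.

x̄ = (20 + 16 + 10 + 10 + 1 + 19 + 13) / 7 = 12.7143
deviations (xᵢ − x̄): 7.2857, 3.2857, -2.7143, -2.7143, -11.7143, 6.2857, 0.2857
Σ(xᵢ − x̄)² = 255.4286 ⇒ m₂ = 255.4286/7 = 36.48980
Σ(xᵢ − x̄)³ = -976.8980 ⇒ m₃ = -976.8980/7 = -139.55685
m₂^(3/2) = 36.48980^(1.5) = 220.42312
g₁ = m₃ / m₂^(3/2) = -139.55685 / 220.42312 ≈ -0.633

-0.633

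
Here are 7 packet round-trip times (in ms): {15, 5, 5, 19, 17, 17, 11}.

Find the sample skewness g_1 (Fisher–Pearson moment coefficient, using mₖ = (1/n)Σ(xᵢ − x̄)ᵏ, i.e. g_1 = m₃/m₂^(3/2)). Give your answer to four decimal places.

-0.4609

x̄ = (15 + 5 + 5 + 19 + 17 + 17 + 11) / 7 = 12.7143
deviations (xᵢ − x̄): 2.2857, -7.7143, -7.7143, 6.2857, 4.2857, 4.2857, -1.7143
Σ(xᵢ − x̄)² = 203.4286 ⇒ m₂ = 203.4286/7 = 29.06122
Σ(xᵢ − x̄)³ = -505.4694 ⇒ m₃ = -505.4694/7 = -72.20991
m₂^(3/2) = 29.06122^(1.5) = 156.66460
g_1 = m₃ / m₂^(3/2) = -72.20991 / 156.66460 ≈ -0.4609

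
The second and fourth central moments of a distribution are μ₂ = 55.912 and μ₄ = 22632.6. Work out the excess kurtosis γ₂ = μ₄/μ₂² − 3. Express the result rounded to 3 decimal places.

4.240

μ₂² = 55.912² = 3126.15174
μ₄/μ₂² = 22632.6 / 3126.15174 = 7.23976
γ₂ = 7.23976 − 3 ≈ 4.240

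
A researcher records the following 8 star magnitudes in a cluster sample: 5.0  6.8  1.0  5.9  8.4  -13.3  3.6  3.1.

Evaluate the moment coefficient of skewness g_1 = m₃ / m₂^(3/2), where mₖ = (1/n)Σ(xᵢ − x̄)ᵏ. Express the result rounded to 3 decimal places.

-1.774

x̄ = (5.0 + 6.8 + 1.0 + 5.9 + 8.4 - 13.3 + 3.6 + 3.1) / 8 = 2.5625
deviations (xᵢ − x̄): 2.4375, 4.2375, -1.5625, 3.3375, 5.8375, -15.8625, 1.0375, 0.5375
Σ(xᵢ − x̄)² = 324.5388 ⇒ m₂ = 324.5388/8 = 40.56734
Σ(xᵢ − x̄)³ = -3667.1780 ⇒ m₃ = -3667.1780/8 = -458.39725
m₂^(3/2) = 40.56734^(1.5) = 258.38355
g_1 = m₃ / m₂^(3/2) = -458.39725 / 258.38355 ≈ -1.774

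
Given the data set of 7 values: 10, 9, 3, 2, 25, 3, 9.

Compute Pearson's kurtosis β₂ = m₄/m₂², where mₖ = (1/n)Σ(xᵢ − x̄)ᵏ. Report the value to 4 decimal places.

3.6614

x̄ = 8.7143
Σ(xᵢ − x̄)² = 377.4286 ⇒ m₂ = 53.91837
Σ(xᵢ − x̄)⁴ = 74511.5743 ⇒ m₄ = 10644.51062
m₂² = 2907.19034
β₂ = m₄/m₂² = 10644.51062 / 2907.19034 ≈ 3.6614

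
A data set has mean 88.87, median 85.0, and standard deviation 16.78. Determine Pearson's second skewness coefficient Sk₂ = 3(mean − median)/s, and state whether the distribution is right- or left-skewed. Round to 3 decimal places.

Sk₂ = 3(88.87 − 85.0) / 16.78 = 3 × 3.8700 / 16.78
    = 11.6100 / 16.78 ≈ 0.692
Sk₂ > 0 ⇒ mean > median ⇒ right-skewed (positive skew).

0.692, right-skewed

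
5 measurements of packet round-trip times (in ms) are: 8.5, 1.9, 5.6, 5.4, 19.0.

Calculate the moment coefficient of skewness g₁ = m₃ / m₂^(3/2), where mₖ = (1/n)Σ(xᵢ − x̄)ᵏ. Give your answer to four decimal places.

1.0322

x̄ = (8.5 + 1.9 + 5.6 + 5.4 + 19.0) / 5 = 8.0800
deviations (xᵢ − x̄): 0.4200, -6.1800, -2.4800, -2.6800, 10.9200
Σ(xᵢ − x̄)² = 170.9480 ⇒ m₂ = 170.9480/5 = 34.18960
Σ(xᵢ − x̄)³ = 1031.7139 ⇒ m₃ = 1031.7139/5 = 206.34278
m₂^(3/2) = 34.18960^(1.5) = 199.91300
g₁ = m₃ / m₂^(3/2) = 206.34278 / 199.91300 ≈ 1.0322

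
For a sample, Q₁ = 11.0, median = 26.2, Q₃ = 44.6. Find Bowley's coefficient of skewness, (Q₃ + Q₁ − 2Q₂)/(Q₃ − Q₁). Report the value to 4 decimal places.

numerator: Q₃ + Q₁ − 2Q₂ = 44.6 + 11.0 − 2×26.2 = 3.2000
denominator: Q₃ − Q₁ = 44.6 − 11.0 = 33.6000
Bowley skewness = 3.2000 / 33.6000 ≈ 0.0952

0.0952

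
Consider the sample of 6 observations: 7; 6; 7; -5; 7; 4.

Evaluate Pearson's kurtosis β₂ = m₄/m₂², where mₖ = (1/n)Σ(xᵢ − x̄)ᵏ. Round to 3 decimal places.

x̄ = 4.3333
Σ(xᵢ − x̄)² = 111.3333 ⇒ m₂ = 18.55556
Σ(xᵢ − x̄)⁴ = 7747.7778 ⇒ m₄ = 1291.29630
m₂² = 344.30864
β₂ = m₄/m₂² = 1291.29630 / 344.30864 ≈ 3.750

3.750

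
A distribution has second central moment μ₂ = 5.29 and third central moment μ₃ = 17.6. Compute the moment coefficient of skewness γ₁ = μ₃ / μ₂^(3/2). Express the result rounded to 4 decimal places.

1.4465

σ = √μ₂ = √5.29 = 2.30000
σ³ = μ₂^(3/2) = 12.16700
γ₁ = μ₃/σ³ = 17.6 / 12.16700 ≈ 1.4465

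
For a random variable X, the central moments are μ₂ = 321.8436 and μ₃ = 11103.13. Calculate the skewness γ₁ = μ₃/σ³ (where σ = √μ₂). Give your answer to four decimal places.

1.9230

σ = √μ₂ = √321.8436 = 17.94000
σ³ = μ₂^(3/2) = 5773.87418
γ₁ = μ₃/σ³ = 11103.13 / 5773.87418 ≈ 1.9230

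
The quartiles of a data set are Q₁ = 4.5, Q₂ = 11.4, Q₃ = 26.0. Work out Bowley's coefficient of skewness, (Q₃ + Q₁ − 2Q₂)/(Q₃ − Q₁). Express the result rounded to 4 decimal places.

numerator: Q₃ + Q₁ − 2Q₂ = 26.0 + 4.5 − 2×11.4 = 7.7000
denominator: Q₃ − Q₁ = 26.0 − 4.5 = 21.5000
Bowley skewness = 7.7000 / 21.5000 ≈ 0.3581

0.3581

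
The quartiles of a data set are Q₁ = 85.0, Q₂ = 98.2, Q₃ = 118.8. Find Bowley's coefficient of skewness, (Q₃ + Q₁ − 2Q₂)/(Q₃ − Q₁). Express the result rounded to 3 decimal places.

numerator: Q₃ + Q₁ − 2Q₂ = 118.8 + 85.0 − 2×98.2 = 7.4000
denominator: Q₃ − Q₁ = 118.8 − 85.0 = 33.8000
Bowley skewness = 7.4000 / 33.8000 ≈ 0.219

0.219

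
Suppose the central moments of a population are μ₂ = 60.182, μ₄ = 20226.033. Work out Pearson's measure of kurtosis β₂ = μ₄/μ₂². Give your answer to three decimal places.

μ₂² = 60.182² = 3621.87312
μ₄/μ₂² = 20226.033 / 3621.87312 = 5.58441
β₂ ≈ 5.584

5.584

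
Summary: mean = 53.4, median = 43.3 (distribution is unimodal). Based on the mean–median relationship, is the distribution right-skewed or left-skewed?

mean − median = 53.4 − 43.3 = 10.1
mean > median ⇒ the longer tail is on the right ⇒ right-skewed (positively skewed).

right-skewed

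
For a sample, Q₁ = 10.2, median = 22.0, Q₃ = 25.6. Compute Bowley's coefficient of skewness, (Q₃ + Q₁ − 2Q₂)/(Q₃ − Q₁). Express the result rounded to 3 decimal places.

-0.532

numerator: Q₃ + Q₁ − 2Q₂ = 25.6 + 10.2 − 2×22.0 = -8.2000
denominator: Q₃ − Q₁ = 25.6 − 10.2 = 15.4000
Bowley skewness = -8.2000 / 15.4000 ≈ -0.532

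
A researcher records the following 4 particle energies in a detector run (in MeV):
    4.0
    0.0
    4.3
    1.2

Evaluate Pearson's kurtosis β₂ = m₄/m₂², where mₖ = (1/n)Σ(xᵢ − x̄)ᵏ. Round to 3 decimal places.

1.218

x̄ = 2.3750
Σ(xᵢ − x̄)² = 13.3675 ⇒ m₂ = 3.34188
Σ(xᵢ − x̄)⁴ = 54.4273 ⇒ m₄ = 13.60683
m₂² = 11.16813
β₂ = m₄/m₂² = 13.60683 / 11.16813 ≈ 1.218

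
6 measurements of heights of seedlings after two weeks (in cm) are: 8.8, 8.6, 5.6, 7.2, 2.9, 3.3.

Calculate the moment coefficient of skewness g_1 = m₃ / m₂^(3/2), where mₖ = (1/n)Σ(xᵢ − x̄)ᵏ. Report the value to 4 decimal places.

-0.1919

x̄ = (8.8 + 8.6 + 5.6 + 7.2 + 2.9 + 3.3) / 6 = 6.0667
deviations (xᵢ − x̄): 2.7333, 2.5333, -0.4667, 1.1333, -3.1667, -2.7667
Σ(xᵢ − x̄)² = 33.0733 ⇒ m₂ = 33.0733/6 = 5.51222
Σ(xᵢ − x̄)³ = -14.8984 ⇒ m₃ = -14.8984/6 = -2.48307
m₂^(3/2) = 5.51222^(1.5) = 12.94166
g_1 = m₃ / m₂^(3/2) = -2.48307 / 12.94166 ≈ -0.1919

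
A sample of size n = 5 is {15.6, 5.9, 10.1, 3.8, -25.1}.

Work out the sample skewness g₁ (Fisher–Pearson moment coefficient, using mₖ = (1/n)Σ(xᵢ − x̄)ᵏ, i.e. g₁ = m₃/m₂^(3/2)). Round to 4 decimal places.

x̄ = (15.6 + 5.9 + 10.1 + 3.8 - 25.1) / 5 = 2.0600
deviations (xᵢ − x̄): 13.5400, 3.8400, 8.0400, 1.7400, -27.1600
Σ(xᵢ − x̄)² = 1003.4120 ⇒ m₂ = 1003.4120/5 = 200.68240
Σ(xᵢ − x̄)³ = -16971.0782 ⇒ m₃ = -16971.0782/5 = -3394.21565
m₂^(3/2) = 200.68240^(1.5) = 2842.91536
g₁ = m₃ / m₂^(3/2) = -3394.21565 / 2842.91536 ≈ -1.1939

-1.1939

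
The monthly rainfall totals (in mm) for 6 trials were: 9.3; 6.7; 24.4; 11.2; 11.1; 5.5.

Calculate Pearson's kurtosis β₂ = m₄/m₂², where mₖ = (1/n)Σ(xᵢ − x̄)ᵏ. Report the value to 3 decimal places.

x̄ = 11.3667
Σ(xᵢ − x̄)² = 230.4333 ⇒ m₂ = 38.40556
Σ(xᵢ − x̄)⁴ = 30532.1652 ⇒ m₄ = 5088.69420
m₂² = 1474.98670
β₂ = m₄/m₂² = 5088.69420 / 1474.98670 ≈ 3.450

3.450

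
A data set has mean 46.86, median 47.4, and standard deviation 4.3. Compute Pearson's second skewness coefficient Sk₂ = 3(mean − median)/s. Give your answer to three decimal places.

Sk₂ = 3(46.86 − 47.4) / 4.3 = 3 × -0.5400 / 4.3
    = -1.6200 / 4.3 ≈ -0.377

-0.377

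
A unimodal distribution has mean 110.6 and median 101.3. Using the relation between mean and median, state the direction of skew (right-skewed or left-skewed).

mean − median = 110.6 − 101.3 = 9.3
mean > median ⇒ the longer tail is on the right ⇒ right-skewed (positively skewed).

right-skewed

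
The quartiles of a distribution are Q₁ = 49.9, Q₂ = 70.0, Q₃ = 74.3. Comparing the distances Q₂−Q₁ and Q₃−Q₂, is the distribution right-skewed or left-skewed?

Q₂ − Q₁ = 20.1;  Q₃ − Q₂ = 4.3
Q₂ − Q₁ > Q₃ − Q₂ ⇒ the lower half is more spread out ⇒ left-skewed.

left-skewed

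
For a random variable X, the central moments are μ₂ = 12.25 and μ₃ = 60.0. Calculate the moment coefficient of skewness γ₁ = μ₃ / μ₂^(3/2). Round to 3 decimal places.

σ = √μ₂ = √12.25 = 3.50000
σ³ = μ₂^(3/2) = 42.87500
γ₁ = μ₃/σ³ = 60.0 / 42.87500 ≈ 1.399

1.399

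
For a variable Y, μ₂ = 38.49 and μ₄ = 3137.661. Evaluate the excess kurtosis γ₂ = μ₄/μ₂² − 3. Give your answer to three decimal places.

μ₂² = 38.49² = 1481.48010
μ₄/μ₂² = 3137.661 / 1481.48010 = 2.11792
γ₂ = 2.11792 − 3 ≈ -0.882

-0.882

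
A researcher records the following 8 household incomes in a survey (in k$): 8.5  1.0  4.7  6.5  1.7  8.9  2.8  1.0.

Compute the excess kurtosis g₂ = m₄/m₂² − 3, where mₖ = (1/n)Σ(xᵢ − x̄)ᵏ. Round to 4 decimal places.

-1.4986

x̄ = 4.3875
Σ(xᵢ − x̄)² = 74.5288 ⇒ m₂ = 9.31609
Σ(xᵢ − x̄)⁴ = 1042.4769 ⇒ m₄ = 130.30962
m₂² = 86.78960
g₂ = m₄/m₂² − 3 = 1.50144 − 3 ≈ -1.4986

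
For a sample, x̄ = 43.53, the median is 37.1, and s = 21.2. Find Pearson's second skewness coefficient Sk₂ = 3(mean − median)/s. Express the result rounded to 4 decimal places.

0.9099

Sk₂ = 3(43.53 − 37.1) / 21.2 = 3 × 6.4300 / 21.2
    = 19.2900 / 21.2 ≈ 0.9099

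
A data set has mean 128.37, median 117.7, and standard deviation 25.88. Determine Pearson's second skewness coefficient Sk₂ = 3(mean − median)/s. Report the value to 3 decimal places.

Sk₂ = 3(128.37 − 117.7) / 25.88 = 3 × 10.6700 / 25.88
    = 32.0100 / 25.88 ≈ 1.237

1.237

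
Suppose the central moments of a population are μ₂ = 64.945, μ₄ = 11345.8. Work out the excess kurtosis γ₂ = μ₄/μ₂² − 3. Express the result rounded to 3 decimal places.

-0.310

μ₂² = 64.945² = 4217.85302
μ₄/μ₂² = 11345.8 / 4217.85302 = 2.68995
γ₂ = 2.68995 − 3 ≈ -0.310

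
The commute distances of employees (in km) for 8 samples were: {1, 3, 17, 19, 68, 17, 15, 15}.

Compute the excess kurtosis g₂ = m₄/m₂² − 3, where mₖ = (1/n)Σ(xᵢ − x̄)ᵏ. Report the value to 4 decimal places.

x̄ = 19.3750
Σ(xᵢ − x̄)² = 3019.8750 ⇒ m₂ = 377.48438
Σ(xᵢ − x̄)⁴ = 5777039.9941 ⇒ m₄ = 722129.99927
m₂² = 142494.45337
g₂ = m₄/m₂² − 3 = 5.06778 − 3 ≈ 2.0678

2.0678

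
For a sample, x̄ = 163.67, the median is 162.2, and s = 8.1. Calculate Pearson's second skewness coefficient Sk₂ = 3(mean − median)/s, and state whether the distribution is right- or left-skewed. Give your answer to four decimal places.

0.5444, right-skewed

Sk₂ = 3(163.67 − 162.2) / 8.1 = 3 × 1.4700 / 8.1
    = 4.4100 / 8.1 ≈ 0.5444
Sk₂ > 0 ⇒ mean > median ⇒ right-skewed (positive skew).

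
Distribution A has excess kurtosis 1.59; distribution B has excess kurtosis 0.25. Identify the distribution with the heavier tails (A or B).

Higher excess kurtosis ⇒ heavier tails relative to the normal distribution.
1.59 vs 0.25: the larger is 1.59, so A has heavier tails.

A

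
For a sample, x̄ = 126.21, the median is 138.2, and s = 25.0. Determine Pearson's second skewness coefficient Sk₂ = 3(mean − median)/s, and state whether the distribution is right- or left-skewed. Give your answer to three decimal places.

-1.439, left-skewed

Sk₂ = 3(126.21 − 138.2) / 25.0 = 3 × -11.9900 / 25.0
    = -35.9700 / 25.0 ≈ -1.439
Sk₂ < 0 ⇒ mean < median ⇒ left-skewed (negative skew).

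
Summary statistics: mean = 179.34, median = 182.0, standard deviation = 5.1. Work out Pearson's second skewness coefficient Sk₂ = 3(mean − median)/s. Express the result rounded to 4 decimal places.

Sk₂ = 3(179.34 − 182.0) / 5.1 = 3 × -2.6600 / 5.1
    = -7.9800 / 5.1 ≈ -1.5647

-1.5647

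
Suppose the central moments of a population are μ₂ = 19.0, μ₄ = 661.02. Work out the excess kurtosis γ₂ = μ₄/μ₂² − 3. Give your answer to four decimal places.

-1.1689

μ₂² = 19.0² = 361.00000
μ₄/μ₂² = 661.02 / 361.00000 = 1.83108
γ₂ = 1.83108 − 3 ≈ -1.1689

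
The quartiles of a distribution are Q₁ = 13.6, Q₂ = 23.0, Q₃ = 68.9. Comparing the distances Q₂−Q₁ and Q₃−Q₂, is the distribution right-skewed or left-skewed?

Q₂ − Q₁ = 9.4;  Q₃ − Q₂ = 45.9
Q₃ − Q₂ > Q₂ − Q₁ ⇒ the upper half is more spread out ⇒ right-skewed.

right-skewed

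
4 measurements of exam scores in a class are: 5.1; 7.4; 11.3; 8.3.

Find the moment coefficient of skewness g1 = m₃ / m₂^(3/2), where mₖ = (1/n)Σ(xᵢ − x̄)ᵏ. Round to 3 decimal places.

0.225

x̄ = (5.1 + 7.4 + 11.3 + 8.3) / 4 = 8.0250
deviations (xᵢ − x̄): -2.9250, -0.6250, 3.2750, 0.2750
Σ(xᵢ − x̄)² = 19.7475 ⇒ m₂ = 19.7475/4 = 4.93688
Σ(xᵢ − x̄)³ = 9.8779 ⇒ m₃ = 9.8779/4 = 2.46947
m₂^(3/2) = 4.93688^(1.5) = 10.96928
g1 = m₃ / m₂^(3/2) = 2.46947 / 10.96928 ≈ 0.225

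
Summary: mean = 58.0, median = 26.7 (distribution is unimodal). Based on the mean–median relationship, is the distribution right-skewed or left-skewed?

right-skewed

mean − median = 58.0 − 26.7 = 31.3
mean > median ⇒ the longer tail is on the right ⇒ right-skewed (positively skewed).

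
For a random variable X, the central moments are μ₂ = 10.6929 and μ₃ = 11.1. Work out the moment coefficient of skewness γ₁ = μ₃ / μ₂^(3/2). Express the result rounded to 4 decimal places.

σ = √μ₂ = √10.6929 = 3.27000
σ³ = μ₂^(3/2) = 34.96578
γ₁ = μ₃/σ³ = 11.1 / 34.96578 ≈ 0.3175

0.3175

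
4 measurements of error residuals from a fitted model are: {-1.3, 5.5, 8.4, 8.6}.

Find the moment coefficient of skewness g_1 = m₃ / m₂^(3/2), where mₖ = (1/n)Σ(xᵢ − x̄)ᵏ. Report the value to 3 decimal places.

x̄ = (-1.3 + 5.5 + 8.4 + 8.6) / 4 = 5.3000
deviations (xᵢ − x̄): -6.6000, 0.2000, 3.1000, 3.3000
Σ(xᵢ − x̄)² = 64.1000 ⇒ m₂ = 64.1000/4 = 16.02500
Σ(xᵢ − x̄)³ = -221.7600 ⇒ m₃ = -221.7600/4 = -55.44000
m₂^(3/2) = 16.02500^(1.5) = 64.15006
g_1 = m₃ / m₂^(3/2) = -55.44000 / 64.15006 ≈ -0.864

-0.864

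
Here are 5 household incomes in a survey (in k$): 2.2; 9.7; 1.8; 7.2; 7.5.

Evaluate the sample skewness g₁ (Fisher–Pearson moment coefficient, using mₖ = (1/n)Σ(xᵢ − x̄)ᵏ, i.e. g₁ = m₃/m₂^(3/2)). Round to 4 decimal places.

x̄ = (2.2 + 9.7 + 1.8 + 7.2 + 7.5) / 5 = 5.6800
deviations (xᵢ − x̄): -3.4800, 4.0200, -3.8800, 1.5200, 1.8200
Σ(xᵢ − x̄)² = 48.9480 ⇒ m₂ = 48.9480/5 = 9.78960
Σ(xᵢ − x̄)³ = -26.0501 ⇒ m₃ = -26.0501/5 = -5.21002
m₂^(3/2) = 9.78960^(1.5) = 30.63003
g₁ = m₃ / m₂^(3/2) = -5.21002 / 30.63003 ≈ -0.1701

-0.1701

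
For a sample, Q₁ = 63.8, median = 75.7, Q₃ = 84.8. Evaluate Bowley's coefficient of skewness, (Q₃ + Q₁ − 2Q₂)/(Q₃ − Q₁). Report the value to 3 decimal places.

numerator: Q₃ + Q₁ − 2Q₂ = 84.8 + 63.8 − 2×75.7 = -2.8000
denominator: Q₃ − Q₁ = 84.8 − 63.8 = 21.0000
Bowley skewness = -2.8000 / 21.0000 ≈ -0.133

-0.133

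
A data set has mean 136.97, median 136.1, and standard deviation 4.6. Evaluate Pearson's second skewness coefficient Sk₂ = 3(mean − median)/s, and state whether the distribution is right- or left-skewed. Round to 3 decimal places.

0.567, right-skewed

Sk₂ = 3(136.97 − 136.1) / 4.6 = 3 × 0.8700 / 4.6
    = 2.6100 / 4.6 ≈ 0.567
Sk₂ > 0 ⇒ mean > median ⇒ right-skewed (positive skew).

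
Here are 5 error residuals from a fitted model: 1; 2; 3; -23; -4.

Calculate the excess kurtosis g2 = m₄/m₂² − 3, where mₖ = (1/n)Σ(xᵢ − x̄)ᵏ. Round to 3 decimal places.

x̄ = -4.2000
Σ(xᵢ − x̄)² = 470.8000 ⇒ m₂ = 94.16000
Σ(xᵢ − x̄)⁴ = 129816.0160 ⇒ m₄ = 25963.20320
m₂² = 8866.10560
g2 = m₄/m₂² − 3 = 2.92837 − 3 ≈ -0.072

-0.072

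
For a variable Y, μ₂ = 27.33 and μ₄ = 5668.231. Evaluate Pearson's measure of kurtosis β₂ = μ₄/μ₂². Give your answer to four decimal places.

μ₂² = 27.33² = 746.92890
μ₄/μ₂² = 5668.231 / 746.92890 = 7.58872
β₂ ≈ 7.5887

7.5887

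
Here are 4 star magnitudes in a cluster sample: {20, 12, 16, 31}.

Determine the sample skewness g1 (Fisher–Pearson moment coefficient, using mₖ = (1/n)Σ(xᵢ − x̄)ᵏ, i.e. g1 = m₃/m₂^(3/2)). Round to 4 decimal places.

0.6368

x̄ = (20 + 12 + 16 + 31) / 4 = 19.7500
deviations (xᵢ − x̄): 0.2500, -7.7500, -3.7500, 11.2500
Σ(xᵢ − x̄)² = 200.7500 ⇒ m₂ = 200.7500/4 = 50.18750
Σ(xᵢ − x̄)³ = 905.6250 ⇒ m₃ = 905.6250/4 = 226.40625
m₂^(3/2) = 50.18750^(1.5) = 355.54399
g1 = m₃ / m₂^(3/2) = 226.40625 / 355.54399 ≈ 0.6368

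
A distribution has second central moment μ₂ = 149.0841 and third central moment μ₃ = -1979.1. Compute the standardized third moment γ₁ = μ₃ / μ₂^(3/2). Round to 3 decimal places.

σ = √μ₂ = √149.0841 = 12.21000
σ³ = μ₂^(3/2) = 1820.31686
γ₁ = μ₃/σ³ = -1979.1 / 1820.31686 ≈ -1.087

-1.087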